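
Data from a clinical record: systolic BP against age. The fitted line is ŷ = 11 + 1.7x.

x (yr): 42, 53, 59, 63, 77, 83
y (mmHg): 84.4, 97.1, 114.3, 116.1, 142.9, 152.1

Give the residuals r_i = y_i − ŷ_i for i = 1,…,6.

2, -4, 3, -2, 1, 0

x=42: ŷ = 11 + 1.7·42 = 82.4; r = 84.4 − 82.4 = 2
x=53: ŷ = 11 + 1.7·53 = 101.1; r = 97.1 − 101.1 = -4
x=59: ŷ = 11 + 1.7·59 = 111.3; r = 114.3 − 111.3 = 3
x=63: ŷ = 11 + 1.7·63 = 118.1; r = 116.1 − 118.1 = -2
x=77: ŷ = 11 + 1.7·77 = 141.9; r = 142.9 − 141.9 = 1
x=83: ŷ = 11 + 1.7·83 = 152.1; r = 152.1 − 152.1 = 0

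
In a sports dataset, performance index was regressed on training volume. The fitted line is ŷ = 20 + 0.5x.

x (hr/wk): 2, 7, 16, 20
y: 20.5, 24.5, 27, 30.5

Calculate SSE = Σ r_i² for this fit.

SSE = 2.5

x=2: ŷ = 20 + 0.5·2 = 21; r = 20.5 − 21 = -0.5
x=7: ŷ = 20 + 0.5·7 = 23.5; r = 24.5 − 23.5 = 1
x=16: ŷ = 20 + 0.5·16 = 28; r = 27 − 28 = -1
x=20: ŷ = 20 + 0.5·20 = 30; r = 30.5 − 30 = 0.5
SSE = 0.25 + 1 + 1 + 0.25 = 2.5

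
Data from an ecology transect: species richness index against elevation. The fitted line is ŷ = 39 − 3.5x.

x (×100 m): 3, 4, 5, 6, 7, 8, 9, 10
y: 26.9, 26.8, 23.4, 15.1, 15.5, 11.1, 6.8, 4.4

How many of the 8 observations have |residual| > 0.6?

x=3: ŷ = 39 − 3.5·3 = 28.5; r = 26.9 − 28.5 = -1.6
x=4: ŷ = 39 − 3.5·4 = 25; r = 26.8 − 25 = 1.8
x=5: ŷ = 39 − 3.5·5 = 21.5; r = 23.4 − 21.5 = 1.9
x=6: ŷ = 39 − 3.5·6 = 18; r = 15.1 − 18 = -2.9
x=7: ŷ = 39 − 3.5·7 = 14.5; r = 15.5 − 14.5 = 1
x=8: ŷ = 39 − 3.5·8 = 11; r = 11.1 − 11 = 0.1
x=9: ŷ = 39 − 3.5·9 = 7.5; r = 6.8 − 7.5 = -0.7
x=10: ŷ = 39 − 3.5·10 = 4; r = 4.4 − 4 = 0.4
|r| > 0.6: x=3 (|r|=1.6), x=4 (|r|=1.8), x=5 (|r|=1.9), x=6 (|r|=2.9), x=7 (|r|=1), x=9 (|r|=0.7) → 6

6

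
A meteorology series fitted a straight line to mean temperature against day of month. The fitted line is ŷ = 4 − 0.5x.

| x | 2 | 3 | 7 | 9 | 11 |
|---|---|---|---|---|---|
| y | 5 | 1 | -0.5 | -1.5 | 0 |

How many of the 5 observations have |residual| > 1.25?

3

x=2: ŷ = 4 − 0.5·2 = 3; r = 5 − 3 = 2
x=3: ŷ = 4 − 0.5·3 = 2.5; r = 1 − 2.5 = -1.5
x=7: ŷ = 4 − 0.5·7 = 0.5; r = -0.5 − 0.5 = -1
x=9: ŷ = 4 − 0.5·9 = -0.5; r = -1.5 − (-0.5) = -1
x=11: ŷ = 4 − 0.5·11 = -1.5; r = 0 − (-1.5) = 1.5
|r| > 1.25: x=2 (|r|=2), x=3 (|r|=1.5), x=11 (|r|=1.5) → 3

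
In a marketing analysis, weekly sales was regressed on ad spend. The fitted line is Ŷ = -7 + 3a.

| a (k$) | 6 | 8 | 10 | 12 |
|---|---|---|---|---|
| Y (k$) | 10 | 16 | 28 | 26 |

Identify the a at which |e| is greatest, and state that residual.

a=6: Ŷ = -7 + 3·6 = 11; e = 10 − 11 = -1
a=8: Ŷ = -7 + 3·8 = 17; e = 16 − 17 = -1
a=10: Ŷ = -7 + 3·10 = 23; e = 28 − 23 = 5
a=12: Ŷ = -7 + 3·12 = 29; e = 26 − 29 = -3
Largest |e| is 5 at a = 10, residual 5.

a = 10, e = 5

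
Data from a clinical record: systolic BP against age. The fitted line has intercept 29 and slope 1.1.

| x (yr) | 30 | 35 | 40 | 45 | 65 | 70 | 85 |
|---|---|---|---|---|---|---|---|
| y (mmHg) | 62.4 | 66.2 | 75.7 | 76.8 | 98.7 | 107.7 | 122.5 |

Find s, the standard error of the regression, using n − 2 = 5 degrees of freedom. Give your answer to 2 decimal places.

s = 1.91

x=30: ŷ = 29 + 1.1·30 = 62; e = 62.4 − 62 = 0.4
x=35: ŷ = 29 + 1.1·35 = 67.5; e = 66.2 − 67.5 = -1.3
x=40: ŷ = 29 + 1.1·40 = 73; e = 75.7 − 73 = 2.7
x=45: ŷ = 29 + 1.1·45 = 78.5; e = 76.8 − 78.5 = -1.7
x=65: ŷ = 29 + 1.1·65 = 100.5; e = 98.7 − 100.5 = -1.8
x=70: ŷ = 29 + 1.1·70 = 106; e = 107.7 − 106 = 1.7
x=85: ŷ = 29 + 1.1·85 = 122.5; e = 122.5 − 122.5 = 0
SSE = 0.16 + 1.69 + 7.29 + 2.89 + 3.24 + 2.89 + 0 = 18.16
s = √(18.16/5) = √3.632 ≈ 1.91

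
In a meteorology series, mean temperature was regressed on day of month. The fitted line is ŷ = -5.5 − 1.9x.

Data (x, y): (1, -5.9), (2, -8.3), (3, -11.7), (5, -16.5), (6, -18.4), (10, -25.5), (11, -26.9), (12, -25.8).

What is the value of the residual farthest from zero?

x=1: ŷ = -5.5 − 1.9·1 = -7.4; r = -5.9 − (-7.4) = 1.5
x=2: ŷ = -5.5 − 1.9·2 = -9.3; r = -8.3 − (-9.3) = 1
x=3: ŷ = -5.5 − 1.9·3 = -11.2; r = -11.7 − (-11.2) = -0.5
x=5: ŷ = -5.5 − 1.9·5 = -15; r = -16.5 − (-15) = -1.5
x=6: ŷ = -5.5 − 1.9·6 = -16.9; r = -18.4 − (-16.9) = -1.5
x=10: ŷ = -5.5 − 1.9·10 = -24.5; r = -25.5 − (-24.5) = -1
x=11: ŷ = -5.5 − 1.9·11 = -26.4; r = -26.9 − (-26.4) = -0.5
x=12: ŷ = -5.5 − 1.9·12 = -28.3; r = -25.8 − (-28.3) = 2.5
Largest |r| is 2.5 at x = 12, residual 2.5.

r = 2.5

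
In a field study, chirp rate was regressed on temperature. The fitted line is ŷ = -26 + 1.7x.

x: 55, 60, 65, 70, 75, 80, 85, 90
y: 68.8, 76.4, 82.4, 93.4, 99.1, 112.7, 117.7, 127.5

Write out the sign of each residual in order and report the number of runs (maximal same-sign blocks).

x=55: ŷ = -26 + 1.7·55 = 67.5; e = 68.8 − 67.5 = 1.3
x=60: ŷ = -26 + 1.7·60 = 76; e = 76.4 − 76 = 0.4
x=65: ŷ = -26 + 1.7·65 = 84.5; e = 82.4 − 84.5 = -2.1
x=70: ŷ = -26 + 1.7·70 = 93; e = 93.4 − 93 = 0.4
x=75: ŷ = -26 + 1.7·75 = 101.5; e = 99.1 − 101.5 = -2.4
x=80: ŷ = -26 + 1.7·80 = 110; e = 112.7 − 110 = 2.7
x=85: ŷ = -26 + 1.7·85 = 118.5; e = 117.7 − 118.5 = -0.8
x=90: ŷ = -26 + 1.7·90 = 127; e = 127.5 − 127 = 0.5
Signs: + + − + − + − +
Runs: +×2, −×1, +×1, −×1, +×1, −×1, +×1 → 7

7 runs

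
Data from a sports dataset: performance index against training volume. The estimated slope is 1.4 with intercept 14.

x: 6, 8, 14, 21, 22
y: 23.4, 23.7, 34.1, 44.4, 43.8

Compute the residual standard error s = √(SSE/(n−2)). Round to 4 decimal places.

s = 1.3540

x=6: ŷ = 14 + 1.4·6 = 22.4; e = 23.4 − 22.4 = 1
x=8: ŷ = 14 + 1.4·8 = 25.2; e = 23.7 − 25.2 = -1.5
x=14: ŷ = 14 + 1.4·14 = 33.6; e = 34.1 − 33.6 = 0.5
x=21: ŷ = 14 + 1.4·21 = 43.4; e = 44.4 − 43.4 = 1
x=22: ŷ = 14 + 1.4·22 = 44.8; e = 43.8 − 44.8 = -1
SSE = 1 + 2.25 + 0.25 + 1 + 1 = 5.5
s = √(5.5/3) = √1.83333 ≈ 1.3540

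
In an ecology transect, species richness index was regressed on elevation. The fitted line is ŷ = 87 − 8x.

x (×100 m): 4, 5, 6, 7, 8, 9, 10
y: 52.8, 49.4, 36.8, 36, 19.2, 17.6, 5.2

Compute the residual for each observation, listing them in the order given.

-2.2, 2.4, -2.2, 5, -3.8, 2.6, -1.8

x=4: ŷ = 87 − 8·4 = 55; e = 52.8 − 55 = -2.2
x=5: ŷ = 87 − 8·5 = 47; e = 49.4 − 47 = 2.4
x=6: ŷ = 87 − 8·6 = 39; e = 36.8 − 39 = -2.2
x=7: ŷ = 87 − 8·7 = 31; e = 36 − 31 = 5
x=8: ŷ = 87 − 8·8 = 23; e = 19.2 − 23 = -3.8
x=9: ŷ = 87 − 8·9 = 15; e = 17.6 − 15 = 2.6
x=10: ŷ = 87 − 8·10 = 7; e = 5.2 − 7 = -1.8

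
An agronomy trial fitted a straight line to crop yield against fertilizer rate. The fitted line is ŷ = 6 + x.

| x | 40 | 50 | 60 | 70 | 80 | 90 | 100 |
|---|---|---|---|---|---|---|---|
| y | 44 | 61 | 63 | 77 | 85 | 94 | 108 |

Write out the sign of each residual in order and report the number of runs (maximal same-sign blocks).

x=40: ŷ = 6 + 40 = 46; e = 44 − 46 = -2
x=50: ŷ = 6 + 50 = 56; e = 61 − 56 = 5
x=60: ŷ = 6 + 60 = 66; e = 63 − 66 = -3
x=70: ŷ = 6 + 70 = 76; e = 77 − 76 = 1
x=80: ŷ = 6 + 80 = 86; e = 85 − 86 = -1
x=90: ŷ = 6 + 90 = 96; e = 94 − 96 = -2
x=100: ŷ = 6 + 100 = 106; e = 108 − 106 = 2
Signs: − + − + − − +
Runs: −×1, +×1, −×1, +×1, −×2, +×1 → 6

6 runs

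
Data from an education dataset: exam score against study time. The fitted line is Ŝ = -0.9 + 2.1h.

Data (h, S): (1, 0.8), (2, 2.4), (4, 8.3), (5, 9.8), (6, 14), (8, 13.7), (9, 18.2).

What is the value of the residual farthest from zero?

h=1: Ŝ = -0.9 + 2.1·1 = 1.2; e = 0.8 − 1.2 = -0.4
h=2: Ŝ = -0.9 + 2.1·2 = 3.3; e = 2.4 − 3.3 = -0.9
h=4: Ŝ = -0.9 + 2.1·4 = 7.5; e = 8.3 − 7.5 = 0.8
h=5: Ŝ = -0.9 + 2.1·5 = 9.6; e = 9.8 − 9.6 = 0.2
h=6: Ŝ = -0.9 + 2.1·6 = 11.7; e = 14 − 11.7 = 2.3
h=8: Ŝ = -0.9 + 2.1·8 = 15.9; e = 13.7 − 15.9 = -2.2
h=9: Ŝ = -0.9 + 2.1·9 = 18; e = 18.2 − 18 = 0.2
Largest |e| is 2.3 at h = 6, residual 2.3.

e = 2.3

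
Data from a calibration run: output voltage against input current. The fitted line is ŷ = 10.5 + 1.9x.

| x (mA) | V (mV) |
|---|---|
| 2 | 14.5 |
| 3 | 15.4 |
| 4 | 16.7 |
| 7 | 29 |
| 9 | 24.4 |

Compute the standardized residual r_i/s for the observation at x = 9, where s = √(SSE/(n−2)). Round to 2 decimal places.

-0.88

x=2: ŷ = 10.5 + 1.9·2 = 14.3; r = 14.5 − 14.3 = 0.2
x=3: ŷ = 10.5 + 1.9·3 = 16.2; r = 15.4 − 16.2 = -0.8
x=4: ŷ = 10.5 + 1.9·4 = 18.1; r = 16.7 − 18.1 = -1.4
x=7: ŷ = 10.5 + 1.9·7 = 23.8; r = 29 − 23.8 = 5.2
x=9: ŷ = 10.5 + 1.9·9 = 27.6; r = 24.4 − 27.6 = -3.2
SSE = 0.04 + 0.64 + 1.96 + 27.04 + 10.24 = 39.92
s = √(39.92/3) = 3.64783
r/s = -3.2 / 3.64783 = -0.88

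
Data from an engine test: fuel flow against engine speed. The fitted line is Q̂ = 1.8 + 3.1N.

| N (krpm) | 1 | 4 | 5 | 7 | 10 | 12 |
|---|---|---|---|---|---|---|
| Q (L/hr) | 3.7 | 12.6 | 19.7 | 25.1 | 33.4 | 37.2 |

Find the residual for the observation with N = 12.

Q̂ = 1.8 + 3.1·12 = 39
e = 37.2 − 39 = -1.8

e = -1.8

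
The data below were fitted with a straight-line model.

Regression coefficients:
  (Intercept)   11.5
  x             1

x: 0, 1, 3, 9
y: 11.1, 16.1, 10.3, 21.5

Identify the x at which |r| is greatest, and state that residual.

x=0: ŷ = 11.5 + 0 = 11.5; r = 11.1 − 11.5 = -0.4
x=1: ŷ = 11.5 + 1 = 12.5; r = 16.1 − 12.5 = 3.6
x=3: ŷ = 11.5 + 3 = 14.5; r = 10.3 − 14.5 = -4.2
x=9: ŷ = 11.5 + 9 = 20.5; r = 21.5 − 20.5 = 1
Largest |r| is 4.2 at x = 3, residual -4.2.

x = 3, r = -4.2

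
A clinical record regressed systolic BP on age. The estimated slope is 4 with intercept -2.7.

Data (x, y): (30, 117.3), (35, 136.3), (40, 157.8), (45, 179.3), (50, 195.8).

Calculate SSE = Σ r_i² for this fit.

x=30: ŷ = -2.7 + 4·30 = 117.3; r = 117.3 − 117.3 = 0
x=35: ŷ = -2.7 + 4·35 = 137.3; r = 136.3 − 137.3 = -1
x=40: ŷ = -2.7 + 4·40 = 157.3; r = 157.8 − 157.3 = 0.5
x=45: ŷ = -2.7 + 4·45 = 177.3; r = 179.3 − 177.3 = 2
x=50: ŷ = -2.7 + 4·50 = 197.3; r = 195.8 − 197.3 = -1.5
SSE = 0 + 1 + 0.25 + 4 + 2.25 = 7.5

SSE = 7.5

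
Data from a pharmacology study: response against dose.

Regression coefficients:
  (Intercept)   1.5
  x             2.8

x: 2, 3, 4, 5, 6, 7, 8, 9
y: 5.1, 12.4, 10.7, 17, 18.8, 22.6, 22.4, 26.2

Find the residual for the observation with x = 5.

ŷ = 1.5 + 2.8·5 = 15.5
e = 17 − 15.5 = 1.5

e = 1.5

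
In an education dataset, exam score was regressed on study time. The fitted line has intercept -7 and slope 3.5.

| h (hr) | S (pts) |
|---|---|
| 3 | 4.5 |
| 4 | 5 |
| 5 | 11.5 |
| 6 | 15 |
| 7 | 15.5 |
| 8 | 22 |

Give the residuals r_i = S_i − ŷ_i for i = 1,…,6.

h=3: ŷ = -7 + 3.5·3 = 3.5; r = 4.5 − 3.5 = 1
h=4: ŷ = -7 + 3.5·4 = 7; r = 5 − 7 = -2
h=5: ŷ = -7 + 3.5·5 = 10.5; r = 11.5 − 10.5 = 1
h=6: ŷ = -7 + 3.5·6 = 14; r = 15 − 14 = 1
h=7: ŷ = -7 + 3.5·7 = 17.5; r = 15.5 − 17.5 = -2
h=8: ŷ = -7 + 3.5·8 = 21; r = 22 − 21 = 1

1, -2, 1, 1, -2, 1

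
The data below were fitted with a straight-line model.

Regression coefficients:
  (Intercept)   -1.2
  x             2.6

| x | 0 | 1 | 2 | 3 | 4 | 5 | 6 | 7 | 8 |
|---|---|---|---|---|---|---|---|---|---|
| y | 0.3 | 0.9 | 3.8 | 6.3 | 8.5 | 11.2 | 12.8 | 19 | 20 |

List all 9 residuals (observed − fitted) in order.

x=0: ŷ = -1.2 + 2.6·0 = -1.2; r = 0.3 − (-1.2) = 1.5
x=1: ŷ = -1.2 + 2.6·1 = 1.4; r = 0.9 − 1.4 = -0.5
x=2: ŷ = -1.2 + 2.6·2 = 4; r = 3.8 − 4 = -0.2
x=3: ŷ = -1.2 + 2.6·3 = 6.6; r = 6.3 − 6.6 = -0.3
x=4: ŷ = -1.2 + 2.6·4 = 9.2; r = 8.5 − 9.2 = -0.7
x=5: ŷ = -1.2 + 2.6·5 = 11.8; r = 11.2 − 11.8 = -0.6
x=6: ŷ = -1.2 + 2.6·6 = 14.4; r = 12.8 − 14.4 = -1.6
x=7: ŷ = -1.2 + 2.6·7 = 17; r = 19 − 17 = 2
x=8: ŷ = -1.2 + 2.6·8 = 19.6; r = 20 − 19.6 = 0.4

1.5, -0.5, -0.2, -0.3, -0.7, -0.6, -1.6, 2, 0.4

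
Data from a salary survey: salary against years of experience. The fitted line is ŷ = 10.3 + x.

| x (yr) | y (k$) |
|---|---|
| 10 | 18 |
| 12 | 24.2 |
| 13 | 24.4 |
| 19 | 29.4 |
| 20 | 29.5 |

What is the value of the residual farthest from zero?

e = -2.3

x=10: ŷ = 10.3 + 10 = 20.3; e = 18 − 20.3 = -2.3
x=12: ŷ = 10.3 + 12 = 22.3; e = 24.2 − 22.3 = 1.9
x=13: ŷ = 10.3 + 13 = 23.3; e = 24.4 − 23.3 = 1.1
x=19: ŷ = 10.3 + 19 = 29.3; e = 29.4 − 29.3 = 0.1
x=20: ŷ = 10.3 + 20 = 30.3; e = 29.5 − 30.3 = -0.8
Largest |e| is 2.3 at x = 10, residual -2.3.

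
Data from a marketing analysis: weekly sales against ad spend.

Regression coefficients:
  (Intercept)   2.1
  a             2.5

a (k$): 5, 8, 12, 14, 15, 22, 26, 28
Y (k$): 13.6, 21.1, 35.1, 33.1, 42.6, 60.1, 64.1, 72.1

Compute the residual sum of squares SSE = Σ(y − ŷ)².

SSE = 54

a=5: ŷ = 2.1 + 2.5·5 = 14.6; e = 13.6 − 14.6 = -1
a=8: ŷ = 2.1 + 2.5·8 = 22.1; e = 21.1 − 22.1 = -1
a=12: ŷ = 2.1 + 2.5·12 = 32.1; e = 35.1 − 32.1 = 3
a=14: ŷ = 2.1 + 2.5·14 = 37.1; e = 33.1 − 37.1 = -4
a=15: ŷ = 2.1 + 2.5·15 = 39.6; e = 42.6 − 39.6 = 3
a=22: ŷ = 2.1 + 2.5·22 = 57.1; e = 60.1 − 57.1 = 3
a=26: ŷ = 2.1 + 2.5·26 = 67.1; e = 64.1 − 67.1 = -3
a=28: ŷ = 2.1 + 2.5·28 = 72.1; e = 72.1 − 72.1 = 0
SSE = 1 + 1 + 9 + 16 + 9 + 9 + 9 + 0 = 54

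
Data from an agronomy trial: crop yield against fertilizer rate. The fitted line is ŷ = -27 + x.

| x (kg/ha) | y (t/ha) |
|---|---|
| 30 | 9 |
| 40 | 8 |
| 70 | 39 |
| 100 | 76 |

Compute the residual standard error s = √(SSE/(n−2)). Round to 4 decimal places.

x=30: ŷ = -27 + 30 = 3; r = 9 − 3 = 6
x=40: ŷ = -27 + 40 = 13; r = 8 − 13 = -5
x=70: ŷ = -27 + 70 = 43; r = 39 − 43 = -4
x=100: ŷ = -27 + 100 = 73; r = 76 − 73 = 3
SSE = 36 + 25 + 16 + 9 = 86
s = √(86/2) = √43 ≈ 6.5574

s = 6.5574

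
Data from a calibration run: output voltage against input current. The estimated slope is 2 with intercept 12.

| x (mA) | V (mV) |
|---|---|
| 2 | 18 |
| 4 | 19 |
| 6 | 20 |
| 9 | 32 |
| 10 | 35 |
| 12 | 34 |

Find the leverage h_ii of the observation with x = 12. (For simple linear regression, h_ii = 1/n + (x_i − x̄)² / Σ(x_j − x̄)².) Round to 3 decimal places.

x̄ = (2 + 4 + 6 + 9 + 10 + 12)/6 = 7.16667
Σ(x − x̄)² = 26.6944 + 10.0278 + 1.36111 + 3.36111 + 8.02778 + 23.3611 = 72.8333
h = 1/6 + (4.83333)²/72.8333 = 0.166667 + 0.320748 = 0.487

h = 0.487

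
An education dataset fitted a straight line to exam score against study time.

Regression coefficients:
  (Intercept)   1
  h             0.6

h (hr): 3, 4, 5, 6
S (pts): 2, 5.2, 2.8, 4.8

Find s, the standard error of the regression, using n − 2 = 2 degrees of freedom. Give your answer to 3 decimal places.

s = 1.637

h=3: ŷ = 1 + 0.6·3 = 2.8; r = 2 − 2.8 = -0.8
h=4: ŷ = 1 + 0.6·4 = 3.4; r = 5.2 − 3.4 = 1.8
h=5: ŷ = 1 + 0.6·5 = 4; r = 2.8 − 4 = -1.2
h=6: ŷ = 1 + 0.6·6 = 4.6; r = 4.8 − 4.6 = 0.2
SSE = 0.64 + 3.24 + 1.44 + 0.04 = 5.36
s = √(5.36/2) = √2.68 ≈ 1.637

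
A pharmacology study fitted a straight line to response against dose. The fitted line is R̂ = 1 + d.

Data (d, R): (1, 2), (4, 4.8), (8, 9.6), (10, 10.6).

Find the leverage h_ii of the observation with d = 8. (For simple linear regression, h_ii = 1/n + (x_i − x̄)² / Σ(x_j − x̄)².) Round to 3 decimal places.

d̄ = (1 + 4 + 8 + 10)/4 = 5.75
Σ(d − d̄)² = 22.5625 + 3.0625 + 5.0625 + 18.0625 = 48.75
h = 1/4 + (2.25)²/48.75 = 0.25 + 0.103846 = 0.354

h = 0.354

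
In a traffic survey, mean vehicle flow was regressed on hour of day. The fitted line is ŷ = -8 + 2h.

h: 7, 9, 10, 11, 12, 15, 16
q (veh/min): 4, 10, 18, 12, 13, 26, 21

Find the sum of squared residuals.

h=7: ŷ = -8 + 2·7 = 6; e = 4 − 6 = -2
h=9: ŷ = -8 + 2·9 = 10; e = 10 − 10 = 0
h=10: ŷ = -8 + 2·10 = 12; e = 18 − 12 = 6
h=11: ŷ = -8 + 2·11 = 14; e = 12 − 14 = -2
h=12: ŷ = -8 + 2·12 = 16; e = 13 − 16 = -3
h=15: ŷ = -8 + 2·15 = 22; e = 26 − 22 = 4
h=16: ŷ = -8 + 2·16 = 24; e = 21 − 24 = -3
SSE = 4 + 0 + 36 + 4 + 9 + 16 + 9 = 78

SSE = 78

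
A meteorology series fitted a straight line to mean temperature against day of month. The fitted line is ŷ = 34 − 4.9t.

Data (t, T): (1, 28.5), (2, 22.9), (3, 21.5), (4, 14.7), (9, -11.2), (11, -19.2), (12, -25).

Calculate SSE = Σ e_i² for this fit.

t=1: ŷ = 34 − 4.9·1 = 29.1; e = 28.5 − 29.1 = -0.6
t=2: ŷ = 34 − 4.9·2 = 24.2; e = 22.9 − 24.2 = -1.3
t=3: ŷ = 34 − 4.9·3 = 19.3; e = 21.5 − 19.3 = 2.2
t=4: ŷ = 34 − 4.9·4 = 14.4; e = 14.7 − 14.4 = 0.3
t=9: ŷ = 34 − 4.9·9 = -10.1; e = -11.2 − (-10.1) = -1.1
t=11: ŷ = 34 − 4.9·11 = -19.9; e = -19.2 − (-19.9) = 0.7
t=12: ŷ = 34 − 4.9·12 = -24.8; e = -25 − (-24.8) = -0.2
SSE = 0.36 + 1.69 + 4.84 + 0.09 + 1.21 + 0.49 + 0.04 = 8.72

SSE = 8.72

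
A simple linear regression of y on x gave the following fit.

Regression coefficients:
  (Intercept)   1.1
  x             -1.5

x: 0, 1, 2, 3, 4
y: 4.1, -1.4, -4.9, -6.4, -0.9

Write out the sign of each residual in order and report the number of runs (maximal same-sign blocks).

3 runs

x=0: ŷ = 1.1 − 1.5·0 = 1.1; r = 4.1 − 1.1 = 3
x=1: ŷ = 1.1 − 1.5·1 = -0.4; r = -1.4 − (-0.4) = -1
x=2: ŷ = 1.1 − 1.5·2 = -1.9; r = -4.9 − (-1.9) = -3
x=3: ŷ = 1.1 − 1.5·3 = -3.4; r = -6.4 − (-3.4) = -3
x=4: ŷ = 1.1 − 1.5·4 = -4.9; r = -0.9 − (-4.9) = 4
Signs: + − − − +
Runs: +×1, −×3, +×1 → 3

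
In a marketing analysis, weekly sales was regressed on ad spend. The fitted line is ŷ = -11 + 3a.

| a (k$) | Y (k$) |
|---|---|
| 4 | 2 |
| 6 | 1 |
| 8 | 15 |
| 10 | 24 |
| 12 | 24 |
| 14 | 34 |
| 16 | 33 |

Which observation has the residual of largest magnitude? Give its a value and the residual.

a=4: ŷ = -11 + 3·4 = 1; e = 2 − 1 = 1
a=6: ŷ = -11 + 3·6 = 7; e = 1 − 7 = -6
a=8: ŷ = -11 + 3·8 = 13; e = 15 − 13 = 2
a=10: ŷ = -11 + 3·10 = 19; e = 24 − 19 = 5
a=12: ŷ = -11 + 3·12 = 25; e = 24 − 25 = -1
a=14: ŷ = -11 + 3·14 = 31; e = 34 − 31 = 3
a=16: ŷ = -11 + 3·16 = 37; e = 33 − 37 = -4
Largest |e| is 6 at a = 6, residual -6.

a = 6, e = -6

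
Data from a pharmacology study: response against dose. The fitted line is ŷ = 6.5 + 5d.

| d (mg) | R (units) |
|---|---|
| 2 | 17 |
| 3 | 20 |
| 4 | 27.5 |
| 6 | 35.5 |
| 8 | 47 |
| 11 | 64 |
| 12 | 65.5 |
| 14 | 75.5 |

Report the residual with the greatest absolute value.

e = 2.5

d=2: ŷ = 6.5 + 5·2 = 16.5; e = 17 − 16.5 = 0.5
d=3: ŷ = 6.5 + 5·3 = 21.5; e = 20 − 21.5 = -1.5
d=4: ŷ = 6.5 + 5·4 = 26.5; e = 27.5 − 26.5 = 1
d=6: ŷ = 6.5 + 5·6 = 36.5; e = 35.5 − 36.5 = -1
d=8: ŷ = 6.5 + 5·8 = 46.5; e = 47 − 46.5 = 0.5
d=11: ŷ = 6.5 + 5·11 = 61.5; e = 64 − 61.5 = 2.5
d=12: ŷ = 6.5 + 5·12 = 66.5; e = 65.5 − 66.5 = -1
d=14: ŷ = 6.5 + 5·14 = 76.5; e = 75.5 − 76.5 = -1
Largest |e| is 2.5 at d = 11, residual 2.5.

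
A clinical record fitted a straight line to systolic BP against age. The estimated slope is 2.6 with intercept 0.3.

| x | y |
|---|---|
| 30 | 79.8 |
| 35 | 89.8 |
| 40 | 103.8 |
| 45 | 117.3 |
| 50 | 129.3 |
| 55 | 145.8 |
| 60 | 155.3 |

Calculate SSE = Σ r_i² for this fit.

x=30: ŷ = 0.3 + 2.6·30 = 78.3; r = 79.8 − 78.3 = 1.5
x=35: ŷ = 0.3 + 2.6·35 = 91.3; r = 89.8 − 91.3 = -1.5
x=40: ŷ = 0.3 + 2.6·40 = 104.3; r = 103.8 − 104.3 = -0.5
x=45: ŷ = 0.3 + 2.6·45 = 117.3; r = 117.3 − 117.3 = 0
x=50: ŷ = 0.3 + 2.6·50 = 130.3; r = 129.3 − 130.3 = -1
x=55: ŷ = 0.3 + 2.6·55 = 143.3; r = 145.8 − 143.3 = 2.5
x=60: ŷ = 0.3 + 2.6·60 = 156.3; r = 155.3 − 156.3 = -1
SSE = 2.25 + 2.25 + 0.25 + 0 + 1 + 6.25 + 1 = 13

SSE = 13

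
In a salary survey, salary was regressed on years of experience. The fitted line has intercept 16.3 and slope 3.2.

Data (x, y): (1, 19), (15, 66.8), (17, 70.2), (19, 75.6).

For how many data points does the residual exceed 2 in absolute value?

1

x=1: ŷ = 16.3 + 3.2·1 = 19.5; r = 19 − 19.5 = -0.5
x=15: ŷ = 16.3 + 3.2·15 = 64.3; r = 66.8 − 64.3 = 2.5
x=17: ŷ = 16.3 + 3.2·17 = 70.7; r = 70.2 − 70.7 = -0.5
x=19: ŷ = 16.3 + 3.2·19 = 77.1; r = 75.6 − 77.1 = -1.5
|r| > 2: x=15 (|r|=2.5) → 1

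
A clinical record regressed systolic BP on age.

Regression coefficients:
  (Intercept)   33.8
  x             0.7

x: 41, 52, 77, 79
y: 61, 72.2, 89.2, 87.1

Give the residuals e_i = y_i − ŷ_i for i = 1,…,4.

x=41: ŷ = 33.8 + 0.7·41 = 62.5; e = 61 − 62.5 = -1.5
x=52: ŷ = 33.8 + 0.7·52 = 70.2; e = 72.2 − 70.2 = 2
x=77: ŷ = 33.8 + 0.7·77 = 87.7; e = 89.2 − 87.7 = 1.5
x=79: ŷ = 33.8 + 0.7·79 = 89.1; e = 87.1 − 89.1 = -2

-1.5, 2, 1.5, -2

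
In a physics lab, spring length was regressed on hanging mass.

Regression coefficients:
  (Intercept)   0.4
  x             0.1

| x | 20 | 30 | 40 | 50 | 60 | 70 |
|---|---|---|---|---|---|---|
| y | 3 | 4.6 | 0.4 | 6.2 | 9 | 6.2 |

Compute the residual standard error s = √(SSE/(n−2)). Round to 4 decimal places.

s = 2.5807

x=20: ŷ = 0.4 + 0.1·20 = 2.4; r = 3 − 2.4 = 0.6
x=30: ŷ = 0.4 + 0.1·30 = 3.4; r = 4.6 − 3.4 = 1.2
x=40: ŷ = 0.4 + 0.1·40 = 4.4; r = 0.4 − 4.4 = -4
x=50: ŷ = 0.4 + 0.1·50 = 5.4; r = 6.2 − 5.4 = 0.8
x=60: ŷ = 0.4 + 0.1·60 = 6.4; r = 9 − 6.4 = 2.6
x=70: ŷ = 0.4 + 0.1·70 = 7.4; r = 6.2 − 7.4 = -1.2
SSE = 0.36 + 1.44 + 16 + 0.64 + 6.76 + 1.44 = 26.64
s = √(26.64/4) = √6.66 ≈ 2.5807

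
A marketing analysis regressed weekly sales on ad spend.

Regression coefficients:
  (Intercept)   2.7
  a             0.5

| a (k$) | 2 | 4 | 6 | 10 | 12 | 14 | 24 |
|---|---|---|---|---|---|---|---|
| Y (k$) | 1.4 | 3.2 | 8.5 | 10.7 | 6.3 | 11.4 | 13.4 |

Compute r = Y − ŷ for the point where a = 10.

ŷ = 2.7 + 0.5·10 = 7.7
r = 10.7 − 7.7 = 3

r = 3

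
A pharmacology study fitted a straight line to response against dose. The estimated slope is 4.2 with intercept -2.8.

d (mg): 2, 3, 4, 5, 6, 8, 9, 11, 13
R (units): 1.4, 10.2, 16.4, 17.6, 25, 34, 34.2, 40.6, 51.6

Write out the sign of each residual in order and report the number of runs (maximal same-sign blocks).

d=2: R̂ = -2.8 + 4.2·2 = 5.6; e = 1.4 − 5.6 = -4.2
d=3: R̂ = -2.8 + 4.2·3 = 9.8; e = 10.2 − 9.8 = 0.4
d=4: R̂ = -2.8 + 4.2·4 = 14; e = 16.4 − 14 = 2.4
d=5: R̂ = -2.8 + 4.2·5 = 18.2; e = 17.6 − 18.2 = -0.6
d=6: R̂ = -2.8 + 4.2·6 = 22.4; e = 25 − 22.4 = 2.6
d=8: R̂ = -2.8 + 4.2·8 = 30.8; e = 34 − 30.8 = 3.2
d=9: R̂ = -2.8 + 4.2·9 = 35; e = 34.2 − 35 = -0.8
d=11: R̂ = -2.8 + 4.2·11 = 43.4; e = 40.6 − 43.4 = -2.8
d=13: R̂ = -2.8 + 4.2·13 = 51.8; e = 51.6 − 51.8 = -0.2
Signs: − + + − + + − − −
Runs: −×1, +×2, −×1, +×2, −×3 → 5

5 runs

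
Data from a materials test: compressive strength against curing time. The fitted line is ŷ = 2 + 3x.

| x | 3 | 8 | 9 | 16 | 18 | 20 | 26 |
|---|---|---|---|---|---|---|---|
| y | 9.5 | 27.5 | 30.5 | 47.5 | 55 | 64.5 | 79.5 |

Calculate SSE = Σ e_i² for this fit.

x=3: ŷ = 2 + 3·3 = 11; e = 9.5 − 11 = -1.5
x=8: ŷ = 2 + 3·8 = 26; e = 27.5 − 26 = 1.5
x=9: ŷ = 2 + 3·9 = 29; e = 30.5 − 29 = 1.5
x=16: ŷ = 2 + 3·16 = 50; e = 47.5 − 50 = -2.5
x=18: ŷ = 2 + 3·18 = 56; e = 55 − 56 = -1
x=20: ŷ = 2 + 3·20 = 62; e = 64.5 − 62 = 2.5
x=26: ŷ = 2 + 3·26 = 80; e = 79.5 − 80 = -0.5
SSE = 2.25 + 2.25 + 2.25 + 6.25 + 1 + 6.25 + 0.25 = 20.5

SSE = 20.5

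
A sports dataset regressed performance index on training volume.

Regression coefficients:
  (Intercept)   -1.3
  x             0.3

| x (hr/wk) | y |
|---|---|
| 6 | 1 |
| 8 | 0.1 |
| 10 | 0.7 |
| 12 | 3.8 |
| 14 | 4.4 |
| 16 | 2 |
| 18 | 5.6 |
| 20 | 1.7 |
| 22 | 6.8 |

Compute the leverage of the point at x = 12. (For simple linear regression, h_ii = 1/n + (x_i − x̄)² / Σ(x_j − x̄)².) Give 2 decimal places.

h = 0.13

x̄ = (6 + 8 + 10 + 12 + 14 + 16 + 18 + 20 + 22)/9 = 14
Σ(x − x̄)² = 64 + 36 + 16 + 4 + 0 + 4 + 16 + 36 + 64 = 240
h = 1/9 + (-2)²/240 = 0.111111 + 0.0166667 = 0.13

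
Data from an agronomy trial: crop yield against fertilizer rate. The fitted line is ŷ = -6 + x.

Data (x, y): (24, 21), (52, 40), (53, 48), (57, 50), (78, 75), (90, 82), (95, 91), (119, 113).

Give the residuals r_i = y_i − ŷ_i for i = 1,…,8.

3, -6, 1, -1, 3, -2, 2, 0

x=24: ŷ = -6 + 24 = 18; r = 21 − 18 = 3
x=52: ŷ = -6 + 52 = 46; r = 40 − 46 = -6
x=53: ŷ = -6 + 53 = 47; r = 48 − 47 = 1
x=57: ŷ = -6 + 57 = 51; r = 50 − 51 = -1
x=78: ŷ = -6 + 78 = 72; r = 75 − 72 = 3
x=90: ŷ = -6 + 90 = 84; r = 82 − 84 = -2
x=95: ŷ = -6 + 95 = 89; r = 91 − 89 = 2
x=119: ŷ = -6 + 119 = 113; r = 113 − 113 = 0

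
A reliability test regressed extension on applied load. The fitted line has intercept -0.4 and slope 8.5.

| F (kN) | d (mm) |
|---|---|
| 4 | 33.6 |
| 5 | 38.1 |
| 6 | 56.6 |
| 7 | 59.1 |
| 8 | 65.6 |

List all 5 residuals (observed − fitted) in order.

0, -4, 6, 0, -2

F=4: d̂ = -0.4 + 8.5·4 = 33.6; r = 33.6 − 33.6 = 0
F=5: d̂ = -0.4 + 8.5·5 = 42.1; r = 38.1 − 42.1 = -4
F=6: d̂ = -0.4 + 8.5·6 = 50.6; r = 56.6 − 50.6 = 6
F=7: d̂ = -0.4 + 8.5·7 = 59.1; r = 59.1 − 59.1 = 0
F=8: d̂ = -0.4 + 8.5·8 = 67.6; r = 65.6 − 67.6 = -2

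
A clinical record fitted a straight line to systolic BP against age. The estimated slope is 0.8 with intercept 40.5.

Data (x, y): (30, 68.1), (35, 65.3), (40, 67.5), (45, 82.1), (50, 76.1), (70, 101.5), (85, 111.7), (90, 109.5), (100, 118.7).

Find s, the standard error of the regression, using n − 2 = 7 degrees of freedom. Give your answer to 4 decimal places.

x=30: ŷ = 40.5 + 0.8·30 = 64.5; e = 68.1 − 64.5 = 3.6
x=35: ŷ = 40.5 + 0.8·35 = 68.5; e = 65.3 − 68.5 = -3.2
x=40: ŷ = 40.5 + 0.8·40 = 72.5; e = 67.5 − 72.5 = -5
x=45: ŷ = 40.5 + 0.8·45 = 76.5; e = 82.1 − 76.5 = 5.6
x=50: ŷ = 40.5 + 0.8·50 = 80.5; e = 76.1 − 80.5 = -4.4
x=70: ŷ = 40.5 + 0.8·70 = 96.5; e = 101.5 − 96.5 = 5
x=85: ŷ = 40.5 + 0.8·85 = 108.5; e = 111.7 − 108.5 = 3.2
x=90: ŷ = 40.5 + 0.8·90 = 112.5; e = 109.5 − 112.5 = -3
x=100: ŷ = 40.5 + 0.8·100 = 120.5; e = 118.7 − 120.5 = -1.8
SSE = 12.96 + 10.24 + 25 + 31.36 + 19.36 + 25 + 10.24 + 9 + 3.24 = 146.4
s = √(146.4/7) = √20.9143 ≈ 4.5732

s = 4.5732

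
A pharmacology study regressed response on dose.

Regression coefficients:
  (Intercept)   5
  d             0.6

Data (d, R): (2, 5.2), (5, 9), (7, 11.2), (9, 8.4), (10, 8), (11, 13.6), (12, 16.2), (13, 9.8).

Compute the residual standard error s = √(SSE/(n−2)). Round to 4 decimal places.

s = 2.8284

d=2: ŷ = 5 + 0.6·2 = 6.2; e = 5.2 − 6.2 = -1
d=5: ŷ = 5 + 0.6·5 = 8; e = 9 − 8 = 1
d=7: ŷ = 5 + 0.6·7 = 9.2; e = 11.2 − 9.2 = 2
d=9: ŷ = 5 + 0.6·9 = 10.4; e = 8.4 − 10.4 = -2
d=10: ŷ = 5 + 0.6·10 = 11; e = 8 − 11 = -3
d=11: ŷ = 5 + 0.6·11 = 11.6; e = 13.6 − 11.6 = 2
d=12: ŷ = 5 + 0.6·12 = 12.2; e = 16.2 − 12.2 = 4
d=13: ŷ = 5 + 0.6·13 = 12.8; e = 9.8 − 12.8 = -3
SSE = 1 + 1 + 4 + 4 + 9 + 4 + 16 + 9 = 48
s = √(48/6) = √8 ≈ 2.8284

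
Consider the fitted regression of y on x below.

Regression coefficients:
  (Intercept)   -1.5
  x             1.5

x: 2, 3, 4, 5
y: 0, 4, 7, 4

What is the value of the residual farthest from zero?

r = 2.5

x=2: ŷ = -1.5 + 1.5·2 = 1.5; r = 0 − 1.5 = -1.5
x=3: ŷ = -1.5 + 1.5·3 = 3; r = 4 − 3 = 1
x=4: ŷ = -1.5 + 1.5·4 = 4.5; r = 7 − 4.5 = 2.5
x=5: ŷ = -1.5 + 1.5·5 = 6; r = 4 − 6 = -2
Largest |r| is 2.5 at x = 4, residual 2.5.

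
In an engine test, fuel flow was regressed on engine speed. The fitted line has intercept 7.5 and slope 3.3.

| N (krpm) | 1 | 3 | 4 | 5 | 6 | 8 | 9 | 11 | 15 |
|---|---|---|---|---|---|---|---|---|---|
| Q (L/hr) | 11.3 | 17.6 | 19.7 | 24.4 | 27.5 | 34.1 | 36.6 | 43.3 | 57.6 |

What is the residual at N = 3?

r = 0.2

Q̂ = 7.5 + 3.3·3 = 17.4
r = 17.6 − 17.4 = 0.2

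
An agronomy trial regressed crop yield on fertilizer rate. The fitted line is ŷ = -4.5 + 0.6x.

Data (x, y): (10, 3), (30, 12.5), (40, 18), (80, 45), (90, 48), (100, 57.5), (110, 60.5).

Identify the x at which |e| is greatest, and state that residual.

x = 100, e = 2

x=10: ŷ = -4.5 + 0.6·10 = 1.5; e = 3 − 1.5 = 1.5
x=30: ŷ = -4.5 + 0.6·30 = 13.5; e = 12.5 − 13.5 = -1
x=40: ŷ = -4.5 + 0.6·40 = 19.5; e = 18 − 19.5 = -1.5
x=80: ŷ = -4.5 + 0.6·80 = 43.5; e = 45 − 43.5 = 1.5
x=90: ŷ = -4.5 + 0.6·90 = 49.5; e = 48 − 49.5 = -1.5
x=100: ŷ = -4.5 + 0.6·100 = 55.5; e = 57.5 − 55.5 = 2
x=110: ŷ = -4.5 + 0.6·110 = 61.5; e = 60.5 − 61.5 = -1
Largest |e| is 2 at x = 100, residual 2.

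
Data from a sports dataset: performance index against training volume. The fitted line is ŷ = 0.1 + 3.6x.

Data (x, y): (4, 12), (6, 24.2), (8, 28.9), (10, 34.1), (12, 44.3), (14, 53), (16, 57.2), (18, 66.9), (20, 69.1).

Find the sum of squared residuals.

SSE = 37

x=4: ŷ = 0.1 + 3.6·4 = 14.5; r = 12 − 14.5 = -2.5
x=6: ŷ = 0.1 + 3.6·6 = 21.7; r = 24.2 − 21.7 = 2.5
x=8: ŷ = 0.1 + 3.6·8 = 28.9; r = 28.9 − 28.9 = 0
x=10: ŷ = 0.1 + 3.6·10 = 36.1; r = 34.1 − 36.1 = -2
x=12: ŷ = 0.1 + 3.6·12 = 43.3; r = 44.3 − 43.3 = 1
x=14: ŷ = 0.1 + 3.6·14 = 50.5; r = 53 − 50.5 = 2.5
x=16: ŷ = 0.1 + 3.6·16 = 57.7; r = 57.2 − 57.7 = -0.5
x=18: ŷ = 0.1 + 3.6·18 = 64.9; r = 66.9 − 64.9 = 2
x=20: ŷ = 0.1 + 3.6·20 = 72.1; r = 69.1 − 72.1 = -3
SSE = 6.25 + 6.25 + 0 + 4 + 1 + 6.25 + 0.25 + 4 + 9 = 37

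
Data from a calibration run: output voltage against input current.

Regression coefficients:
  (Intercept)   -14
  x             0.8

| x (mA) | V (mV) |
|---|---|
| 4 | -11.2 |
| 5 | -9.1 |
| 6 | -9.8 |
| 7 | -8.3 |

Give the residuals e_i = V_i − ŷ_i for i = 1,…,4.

-0.4, 0.9, -0.6, 0.1

x=4: ŷ = -14 + 0.8·4 = -10.8; e = -11.2 − (-10.8) = -0.4
x=5: ŷ = -14 + 0.8·5 = -10; e = -9.1 − (-10) = 0.9
x=6: ŷ = -14 + 0.8·6 = -9.2; e = -9.8 − (-9.2) = -0.6
x=7: ŷ = -14 + 0.8·7 = -8.4; e = -8.3 − (-8.4) = 0.1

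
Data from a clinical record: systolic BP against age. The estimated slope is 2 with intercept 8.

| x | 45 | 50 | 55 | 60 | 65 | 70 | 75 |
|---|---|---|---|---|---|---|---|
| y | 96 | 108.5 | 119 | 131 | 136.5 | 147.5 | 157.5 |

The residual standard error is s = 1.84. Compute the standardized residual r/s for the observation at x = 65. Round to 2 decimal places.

-0.82

ŷ = 8 + 2·65 = 138
r = 136.5 − 138 = -1.5
r/s = -1.5 / 1.84 = -0.82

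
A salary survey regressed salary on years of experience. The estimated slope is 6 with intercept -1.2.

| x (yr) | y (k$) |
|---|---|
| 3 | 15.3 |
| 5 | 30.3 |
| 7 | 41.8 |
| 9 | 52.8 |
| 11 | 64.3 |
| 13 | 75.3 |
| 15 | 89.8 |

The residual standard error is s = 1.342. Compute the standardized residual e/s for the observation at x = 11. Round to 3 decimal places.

ŷ = -1.2 + 6·11 = 64.8
e = 64.3 − 64.8 = -0.5
e/s = -0.5 / 1.342 = -0.373

-0.373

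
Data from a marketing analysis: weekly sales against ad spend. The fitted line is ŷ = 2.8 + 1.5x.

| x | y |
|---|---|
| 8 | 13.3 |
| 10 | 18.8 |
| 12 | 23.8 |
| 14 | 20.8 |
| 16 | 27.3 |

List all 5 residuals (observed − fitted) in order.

x=8: ŷ = 2.8 + 1.5·8 = 14.8; r = 13.3 − 14.8 = -1.5
x=10: ŷ = 2.8 + 1.5·10 = 17.8; r = 18.8 − 17.8 = 1
x=12: ŷ = 2.8 + 1.5·12 = 20.8; r = 23.8 − 20.8 = 3
x=14: ŷ = 2.8 + 1.5·14 = 23.8; r = 20.8 − 23.8 = -3
x=16: ŷ = 2.8 + 1.5·16 = 26.8; r = 27.3 − 26.8 = 0.5

-1.5, 1, 3, -3, 0.5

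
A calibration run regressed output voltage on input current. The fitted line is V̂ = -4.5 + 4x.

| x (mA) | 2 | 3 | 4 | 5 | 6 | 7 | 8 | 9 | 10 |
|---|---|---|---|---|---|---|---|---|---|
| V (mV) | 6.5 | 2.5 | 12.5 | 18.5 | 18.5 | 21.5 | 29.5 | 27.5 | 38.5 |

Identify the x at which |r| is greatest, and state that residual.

x=2: V̂ = -4.5 + 4·2 = 3.5; r = 6.5 − 3.5 = 3
x=3: V̂ = -4.5 + 4·3 = 7.5; r = 2.5 − 7.5 = -5
x=4: V̂ = -4.5 + 4·4 = 11.5; r = 12.5 − 11.5 = 1
x=5: V̂ = -4.5 + 4·5 = 15.5; r = 18.5 − 15.5 = 3
x=6: V̂ = -4.5 + 4·6 = 19.5; r = 18.5 − 19.5 = -1
x=7: V̂ = -4.5 + 4·7 = 23.5; r = 21.5 − 23.5 = -2
x=8: V̂ = -4.5 + 4·8 = 27.5; r = 29.5 − 27.5 = 2
x=9: V̂ = -4.5 + 4·9 = 31.5; r = 27.5 − 31.5 = -4
x=10: V̂ = -4.5 + 4·10 = 35.5; r = 38.5 − 35.5 = 3
Largest |r| is 5 at x = 3, residual -5.

x = 3, r = -5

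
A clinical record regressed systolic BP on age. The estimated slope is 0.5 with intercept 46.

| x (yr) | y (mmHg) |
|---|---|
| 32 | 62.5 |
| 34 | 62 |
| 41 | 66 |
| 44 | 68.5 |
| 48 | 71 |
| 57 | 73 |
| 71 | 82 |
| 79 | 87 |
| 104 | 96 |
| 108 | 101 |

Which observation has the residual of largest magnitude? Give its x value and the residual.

x=32: ŷ = 46 + 0.5·32 = 62; e = 62.5 − 62 = 0.5
x=34: ŷ = 46 + 0.5·34 = 63; e = 62 − 63 = -1
x=41: ŷ = 46 + 0.5·41 = 66.5; e = 66 − 66.5 = -0.5
x=44: ŷ = 46 + 0.5·44 = 68; e = 68.5 − 68 = 0.5
x=48: ŷ = 46 + 0.5·48 = 70; e = 71 − 70 = 1
x=57: ŷ = 46 + 0.5·57 = 74.5; e = 73 − 74.5 = -1.5
x=71: ŷ = 46 + 0.5·71 = 81.5; e = 82 − 81.5 = 0.5
x=79: ŷ = 46 + 0.5·79 = 85.5; e = 87 − 85.5 = 1.5
x=104: ŷ = 46 + 0.5·104 = 98; e = 96 − 98 = -2
x=108: ŷ = 46 + 0.5·108 = 100; e = 101 − 100 = 1
Largest |e| is 2 at x = 104, residual -2.

x = 104, e = -2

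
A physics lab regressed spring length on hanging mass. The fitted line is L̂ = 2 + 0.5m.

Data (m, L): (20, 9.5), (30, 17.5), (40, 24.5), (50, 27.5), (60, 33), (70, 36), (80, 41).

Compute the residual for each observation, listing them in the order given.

m=20: L̂ = 2 + 0.5·20 = 12; e = 9.5 − 12 = -2.5
m=30: L̂ = 2 + 0.5·30 = 17; e = 17.5 − 17 = 0.5
m=40: L̂ = 2 + 0.5·40 = 22; e = 24.5 − 22 = 2.5
m=50: L̂ = 2 + 0.5·50 = 27; e = 27.5 − 27 = 0.5
m=60: L̂ = 2 + 0.5·60 = 32; e = 33 − 32 = 1
m=70: L̂ = 2 + 0.5·70 = 37; e = 36 − 37 = -1
m=80: L̂ = 2 + 0.5·80 = 42; e = 41 − 42 = -1

-2.5, 0.5, 2.5, 0.5, 1, -1, -1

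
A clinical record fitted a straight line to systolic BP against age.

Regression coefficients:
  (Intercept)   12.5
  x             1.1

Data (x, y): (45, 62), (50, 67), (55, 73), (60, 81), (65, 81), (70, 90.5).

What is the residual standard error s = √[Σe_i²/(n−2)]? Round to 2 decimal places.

x=45: ŷ = 12.5 + 1.1·45 = 62; e = 62 − 62 = 0
x=50: ŷ = 12.5 + 1.1·50 = 67.5; e = 67 − 67.5 = -0.5
x=55: ŷ = 12.5 + 1.1·55 = 73; e = 73 − 73 = 0
x=60: ŷ = 12.5 + 1.1·60 = 78.5; e = 81 − 78.5 = 2.5
x=65: ŷ = 12.5 + 1.1·65 = 84; e = 81 − 84 = -3
x=70: ŷ = 12.5 + 1.1·70 = 89.5; e = 90.5 − 89.5 = 1
SSE = 0 + 0.25 + 0 + 6.25 + 9 + 1 = 16.5
s = √(16.5/4) = √4.125 ≈ 2.03

s = 2.03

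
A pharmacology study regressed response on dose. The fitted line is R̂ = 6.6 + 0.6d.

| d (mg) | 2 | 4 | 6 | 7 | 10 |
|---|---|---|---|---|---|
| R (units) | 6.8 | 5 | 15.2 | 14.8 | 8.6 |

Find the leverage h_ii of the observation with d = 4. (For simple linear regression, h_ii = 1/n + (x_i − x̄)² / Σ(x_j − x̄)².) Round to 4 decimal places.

h = 0.2880

d̄ = (2 + 4 + 6 + 7 + 10)/5 = 5.8
Σ(d − d̄)² = 14.44 + 3.24 + 0.04 + 1.44 + 17.64 = 36.8
h = 1/5 + (-1.8)²/36.8 = 0.2 + 0.0880435 = 0.2880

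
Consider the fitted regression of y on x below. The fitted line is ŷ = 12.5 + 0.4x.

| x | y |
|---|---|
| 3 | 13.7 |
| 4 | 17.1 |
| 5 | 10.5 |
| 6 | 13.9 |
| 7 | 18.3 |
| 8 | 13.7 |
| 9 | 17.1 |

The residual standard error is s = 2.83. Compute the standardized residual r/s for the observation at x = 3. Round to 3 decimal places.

ŷ = 12.5 + 0.4·3 = 13.7
r = 13.7 − 13.7 = 0
r/s = 0 / 2.83 = 0.000

0.000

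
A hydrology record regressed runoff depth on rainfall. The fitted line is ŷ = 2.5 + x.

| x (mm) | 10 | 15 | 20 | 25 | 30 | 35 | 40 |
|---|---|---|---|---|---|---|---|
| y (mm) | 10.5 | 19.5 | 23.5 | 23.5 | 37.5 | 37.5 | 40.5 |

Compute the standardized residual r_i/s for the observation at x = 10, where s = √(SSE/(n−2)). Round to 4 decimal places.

x=10: ŷ = 2.5 + 10 = 12.5; r = 10.5 − 12.5 = -2
x=15: ŷ = 2.5 + 15 = 17.5; r = 19.5 − 17.5 = 2
x=20: ŷ = 2.5 + 20 = 22.5; r = 23.5 − 22.5 = 1
x=25: ŷ = 2.5 + 25 = 27.5; r = 23.5 − 27.5 = -4
x=30: ŷ = 2.5 + 30 = 32.5; r = 37.5 − 32.5 = 5
x=35: ŷ = 2.5 + 35 = 37.5; r = 37.5 − 37.5 = 0
x=40: ŷ = 2.5 + 40 = 42.5; r = 40.5 − 42.5 = -2
SSE = 4 + 4 + 1 + 16 + 25 + 0 + 4 = 54
s = √(54/5) = 3.28634
r/s = -2 / 3.28634 = -0.6086

-0.6086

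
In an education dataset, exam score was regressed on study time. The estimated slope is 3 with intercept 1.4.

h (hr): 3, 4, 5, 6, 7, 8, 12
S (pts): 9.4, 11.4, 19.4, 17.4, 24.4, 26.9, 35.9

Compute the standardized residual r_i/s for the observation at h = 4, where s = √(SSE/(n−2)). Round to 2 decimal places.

-0.87

h=3: Ŝ = 1.4 + 3·3 = 10.4; r = 9.4 − 10.4 = -1
h=4: Ŝ = 1.4 + 3·4 = 13.4; r = 11.4 − 13.4 = -2
h=5: Ŝ = 1.4 + 3·5 = 16.4; r = 19.4 − 16.4 = 3
h=6: Ŝ = 1.4 + 3·6 = 19.4; r = 17.4 − 19.4 = -2
h=7: Ŝ = 1.4 + 3·7 = 22.4; r = 24.4 − 22.4 = 2
h=8: Ŝ = 1.4 + 3·8 = 25.4; r = 26.9 − 25.4 = 1.5
h=12: Ŝ = 1.4 + 3·12 = 37.4; r = 35.9 − 37.4 = -1.5
SSE = 1 + 4 + 9 + 4 + 4 + 2.25 + 2.25 = 26.5
s = √(26.5/5) = 2.30217
r/s = -2 / 2.30217 = -0.87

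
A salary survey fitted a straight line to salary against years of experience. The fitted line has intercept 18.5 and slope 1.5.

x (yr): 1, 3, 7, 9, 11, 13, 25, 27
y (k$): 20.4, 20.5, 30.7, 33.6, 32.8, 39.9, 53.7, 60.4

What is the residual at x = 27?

ŷ = 18.5 + 1.5·27 = 59
e = 60.4 − 59 = 1.4

e = 1.4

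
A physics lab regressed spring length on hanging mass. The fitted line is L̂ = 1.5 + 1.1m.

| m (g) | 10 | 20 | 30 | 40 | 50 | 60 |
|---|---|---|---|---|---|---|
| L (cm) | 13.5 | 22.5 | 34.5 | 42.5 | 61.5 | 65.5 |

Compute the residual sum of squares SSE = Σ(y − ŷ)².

m=10: L̂ = 1.5 + 1.1·10 = 12.5; r = 13.5 − 12.5 = 1
m=20: L̂ = 1.5 + 1.1·20 = 23.5; r = 22.5 − 23.5 = -1
m=30: L̂ = 1.5 + 1.1·30 = 34.5; r = 34.5 − 34.5 = 0
m=40: L̂ = 1.5 + 1.1·40 = 45.5; r = 42.5 − 45.5 = -3
m=50: L̂ = 1.5 + 1.1·50 = 56.5; r = 61.5 − 56.5 = 5
m=60: L̂ = 1.5 + 1.1·60 = 67.5; r = 65.5 − 67.5 = -2
SSE = 1 + 1 + 0 + 9 + 25 + 4 = 40

SSE = 40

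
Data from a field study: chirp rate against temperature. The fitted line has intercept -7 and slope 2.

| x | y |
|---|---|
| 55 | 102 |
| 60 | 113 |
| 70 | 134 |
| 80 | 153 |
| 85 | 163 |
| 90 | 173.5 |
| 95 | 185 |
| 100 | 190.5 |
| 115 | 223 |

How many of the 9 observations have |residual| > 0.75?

x=55: ŷ = -7 + 2·55 = 103; r = 102 − 103 = -1
x=60: ŷ = -7 + 2·60 = 113; r = 113 − 113 = 0
x=70: ŷ = -7 + 2·70 = 133; r = 134 − 133 = 1
x=80: ŷ = -7 + 2·80 = 153; r = 153 − 153 = 0
x=85: ŷ = -7 + 2·85 = 163; r = 163 − 163 = 0
x=90: ŷ = -7 + 2·90 = 173; r = 173.5 − 173 = 0.5
x=95: ŷ = -7 + 2·95 = 183; r = 185 − 183 = 2
x=100: ŷ = -7 + 2·100 = 193; r = 190.5 − 193 = -2.5
x=115: ŷ = -7 + 2·115 = 223; r = 223 − 223 = 0
|r| > 0.75: x=55 (|r|=1), x=70 (|r|=1), x=95 (|r|=2), x=100 (|r|=2.5) → 4

4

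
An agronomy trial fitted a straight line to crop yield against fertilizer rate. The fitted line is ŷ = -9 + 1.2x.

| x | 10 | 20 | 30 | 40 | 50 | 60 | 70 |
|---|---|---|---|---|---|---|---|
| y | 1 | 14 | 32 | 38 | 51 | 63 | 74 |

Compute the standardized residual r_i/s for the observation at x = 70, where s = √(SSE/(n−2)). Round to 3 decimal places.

-0.395

x=10: ŷ = -9 + 1.2·10 = 3; r = 1 − 3 = -2
x=20: ŷ = -9 + 1.2·20 = 15; r = 14 − 15 = -1
x=30: ŷ = -9 + 1.2·30 = 27; r = 32 − 27 = 5
x=40: ŷ = -9 + 1.2·40 = 39; r = 38 − 39 = -1
x=50: ŷ = -9 + 1.2·50 = 51; r = 51 − 51 = 0
x=60: ŷ = -9 + 1.2·60 = 63; r = 63 − 63 = 0
x=70: ŷ = -9 + 1.2·70 = 75; r = 74 − 75 = -1
SSE = 4 + 1 + 25 + 1 + 0 + 0 + 1 = 32
s = √(32/5) = 2.52982
r/s = -1 / 2.52982 = -0.395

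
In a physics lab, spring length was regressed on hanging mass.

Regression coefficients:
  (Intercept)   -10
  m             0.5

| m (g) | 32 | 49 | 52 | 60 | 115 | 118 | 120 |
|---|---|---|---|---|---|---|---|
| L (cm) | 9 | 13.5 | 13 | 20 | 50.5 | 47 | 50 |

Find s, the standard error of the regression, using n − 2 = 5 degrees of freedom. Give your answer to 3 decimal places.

m=32: ŷ = -10 + 0.5·32 = 6; r = 9 − 6 = 3
m=49: ŷ = -10 + 0.5·49 = 14.5; r = 13.5 − 14.5 = -1
m=52: ŷ = -10 + 0.5·52 = 16; r = 13 − 16 = -3
m=60: ŷ = -10 + 0.5·60 = 20; r = 20 − 20 = 0
m=115: ŷ = -10 + 0.5·115 = 47.5; r = 50.5 − 47.5 = 3
m=118: ŷ = -10 + 0.5·118 = 49; r = 47 − 49 = -2
m=120: ŷ = -10 + 0.5·120 = 50; r = 50 − 50 = 0
SSE = 9 + 1 + 9 + 0 + 9 + 4 + 0 = 32
s = √(32/5) = √6.4 ≈ 2.530

s = 2.530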